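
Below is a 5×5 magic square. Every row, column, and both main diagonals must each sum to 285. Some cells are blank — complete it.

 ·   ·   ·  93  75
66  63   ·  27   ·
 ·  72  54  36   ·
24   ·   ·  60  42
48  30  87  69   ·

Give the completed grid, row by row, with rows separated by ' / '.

57 39 21 93 75 / 66 63 45 27 84 / 90 72 54 36 33 / 24 81 78 60 42 / 48 30 87 69 51

The remaining cell in row 5 is (5,5) = 285 − 234 = 51.
The remaining cell in main diagonal is (1,1) = 285 − 228 = 57.
Anti-diagonal: 75 + 27 + 54 + 48 + ? = 285, so (4,2) = 81.
Using row 4: 24 + 81 + 60 + 42 + ? → (4,3) = 285 − 207 = 78.
Column 1: 57 + 66 + 24 + 48 + ? = 285, so (3,1) = 90.
Column 2 needs 285; the known cells sum to 246, so (1,2) = 39.
Row 1 needs 285; the known cells sum to 264, so (1,3) = 21.
Using row 3: 90 + 72 + 54 + 36 + ? → (3,5) = 285 − 252 = 33.
Column 3: 21 + 54 + 78 + 87 + ? = 285, so (2,3) = 45.
Column 5 needs 285; the known cells sum to 201, so (2,5) = 84.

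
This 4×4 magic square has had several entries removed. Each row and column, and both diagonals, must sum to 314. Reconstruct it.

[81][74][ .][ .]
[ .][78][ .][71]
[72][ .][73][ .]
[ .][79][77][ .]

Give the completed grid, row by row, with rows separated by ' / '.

Column 2: 74 + 78 + 79 + ? = 314, so (3,2) = 83.
Main diagonal must total 314; the given cells sum to 232, so (4,4) = 82.
From row 3, 314 − (72 + 83 + 73) gives (3,4) = 86.
Row 4 must total 314; the given cells sum to 238, so (4,1) = 76.
Column 1 needs 314; the known cells sum to 229, so (2,1) = 85.
Column 4: 71 + 86 + 82 + ? = 314, so (1,4) = 75.
Anti-diagonal needs 314; the known cells sum to 234, so (2,3) = 80.
The remaining cell in row 1 is (1,3) = 314 − 230 = 84.

81 74 84 75 / 85 78 80 71 / 72 83 73 86 / 76 79 77 82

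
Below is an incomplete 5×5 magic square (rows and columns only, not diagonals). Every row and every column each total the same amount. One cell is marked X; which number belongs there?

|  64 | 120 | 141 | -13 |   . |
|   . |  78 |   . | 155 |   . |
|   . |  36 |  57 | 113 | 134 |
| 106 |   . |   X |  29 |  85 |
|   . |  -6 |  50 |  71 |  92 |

Column 4 is complete and sums to 355; that is the magic constant.
Using row 1: 64 + 120 + 141 + (-13) + ? → (1,5) = 355 − 312 = 43.
The remaining cell in row 3 is (3,1) = 355 − 340 = 15.
Row 5 must total 355; the given cells sum to 207, so (5,1) = 148.
Column 1 must total 355; the given cells sum to 333, so (2,1) = 22.
From column 2, 355 − (120 + 78 + 36 + (-6)) gives (4,2) = 127.
Column 5: 43 + 134 + 85 + 92 + ? = 355, so (2,5) = 1.
Using row 2: 22 + 78 + 155 + 1 + ? → (2,3) = 355 − 256 = 99.
Row 4 must total 355; the given cells sum to 347, so (4,3) = 8.

8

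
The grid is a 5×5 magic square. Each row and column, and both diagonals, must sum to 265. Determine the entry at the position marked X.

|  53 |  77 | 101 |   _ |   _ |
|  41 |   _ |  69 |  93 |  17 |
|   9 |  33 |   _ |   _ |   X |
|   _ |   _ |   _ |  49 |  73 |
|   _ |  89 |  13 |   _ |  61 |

85

From row 2, 265 − (41 + 69 + 93 + 17) gives (2,2) = 45.
From column 2, 265 − (77 + 45 + 33 + 89) gives (4,2) = 21.
The remaining cell in main diagonal is (3,3) = 265 − 208 = 57.
The remaining cell in column 3 is (4,3) = 265 − 240 = 25.
From row 4, 265 − (21 + 25 + 49 + 73) gives (4,1) = 97.
From column 1, 265 − (53 + 41 + 9 + 97) gives (5,1) = 65.
Anti-diagonal must total 265; the given cells sum to 236, so (1,5) = 29.
Row 1 must total 265; the given cells sum to 260, so (1,4) = 5.
Row 5 must total 265; the given cells sum to 228, so (5,4) = 37.
From column 4, 265 − (5 + 93 + 49 + 37) gives (3,4) = 81.
From column 5, 265 − (29 + 17 + 73 + 61) gives (3,5) = 85.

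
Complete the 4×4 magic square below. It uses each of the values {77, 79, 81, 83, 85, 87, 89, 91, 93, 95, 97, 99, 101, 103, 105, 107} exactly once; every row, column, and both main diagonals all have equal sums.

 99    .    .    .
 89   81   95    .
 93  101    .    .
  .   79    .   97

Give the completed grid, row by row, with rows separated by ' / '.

99 107 77 85 / 89 81 95 103 / 93 101 91 83 / 87 79 105 97

The 16 entries sum to 1472, so each line sums to 1472/4 = 368.
Row 2 needs 368; the known cells sum to 265, so (2,4) = 103.
The remaining cell in column 1 is (4,1) = 368 − 281 = 87.
Column 2 must total 368; the given cells sum to 261, so (1,2) = 107.
Using main diagonal: 99 + 81 + 97 + ? → (3,3) = 368 − 277 = 91.
Anti-diagonal needs 368; the known cells sum to 283, so (1,4) = 85.
Using row 1: 99 + 107 + 85 + ? → (1,3) = 368 − 291 = 77.
Row 3: 93 + 101 + 91 + ? = 368, so (3,4) = 83.
Row 4: 87 + 79 + 97 + ? = 368, so (4,3) = 105.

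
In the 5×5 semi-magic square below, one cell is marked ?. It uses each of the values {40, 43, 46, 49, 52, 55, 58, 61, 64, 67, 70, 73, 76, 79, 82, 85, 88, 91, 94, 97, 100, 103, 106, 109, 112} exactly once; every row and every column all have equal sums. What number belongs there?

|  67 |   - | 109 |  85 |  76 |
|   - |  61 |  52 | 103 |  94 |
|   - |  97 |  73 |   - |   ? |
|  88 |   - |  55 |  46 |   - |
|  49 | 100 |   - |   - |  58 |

The 25 entries sum to 1900, so each line sums to 1900/5 = 380.
The remaining cell in row 1 is (1,2) = 380 − 337 = 43.
The remaining cell in row 2 is (2,1) = 380 − 310 = 70.
Column 1 needs 380; the known cells sum to 274, so (3,1) = 106.
The remaining cell in column 2 is (4,2) = 380 − 301 = 79.
The remaining cell in column 3 is (5,3) = 380 − 289 = 91.
Row 4 must total 380; the given cells sum to 268, so (4,5) = 112.
Row 5 needs 380; the known cells sum to 298, so (5,4) = 82.
Column 4 must total 380; the given cells sum to 316, so (3,4) = 64.
Column 5: 76 + 94 + 112 + 58 + ? = 380, so (3,5) = 40.

40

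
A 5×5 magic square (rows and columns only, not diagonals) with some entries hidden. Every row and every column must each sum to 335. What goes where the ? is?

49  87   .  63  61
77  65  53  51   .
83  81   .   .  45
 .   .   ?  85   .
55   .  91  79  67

Row 1: 49 + 87 + 63 + 61 + ? = 335, so (1,3) = 75.
Row 2 must total 335; the given cells sum to 246, so (2,5) = 89.
The remaining cell in row 5 is (5,2) = 335 − 292 = 43.
Using column 1: 49 + 77 + 83 + 55 + ? → (4,1) = 335 − 264 = 71.
Column 2 must total 335; the given cells sum to 276, so (4,2) = 59.
Column 4 needs 335; the known cells sum to 278, so (3,4) = 57.
Using column 5: 61 + 89 + 45 + 67 + ? → (4,5) = 335 − 262 = 73.
From row 3, 335 − (83 + 81 + 57 + 45) gives (3,3) = 69.
From row 4, 335 − (71 + 59 + 85 + 73) gives (4,3) = 47.

47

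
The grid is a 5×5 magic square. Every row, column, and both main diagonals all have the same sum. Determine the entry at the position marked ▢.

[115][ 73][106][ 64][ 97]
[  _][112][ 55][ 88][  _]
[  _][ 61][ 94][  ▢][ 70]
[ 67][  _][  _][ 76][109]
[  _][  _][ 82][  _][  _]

127

Row 1 is complete and sums to 455; that is the magic constant.
Column 3 must total 455; the given cells sum to 337, so (4,3) = 118.
From main diagonal, 455 − (115 + 112 + 94 + 76) gives (5,5) = 58.
The remaining cell in row 4 is (4,2) = 455 − 370 = 85.
Column 2 needs 455; the known cells sum to 331, so (5,2) = 124.
Column 5 must total 455; the given cells sum to 334, so (2,5) = 121.
Anti-diagonal needs 455; the known cells sum to 364, so (5,1) = 91.
The remaining cell in row 2 is (2,1) = 455 − 376 = 79.
From row 5, 455 − (91 + 124 + 82 + 58) gives (5,4) = 100.
Column 1 must total 455; the given cells sum to 352, so (3,1) = 103.
The remaining cell in column 4 is (3,4) = 455 − 328 = 127.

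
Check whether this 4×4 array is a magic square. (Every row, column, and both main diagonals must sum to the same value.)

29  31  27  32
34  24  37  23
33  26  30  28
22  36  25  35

No — row 3 sums to 117 but column 3 sums to 119.

Row 1: 29 + 31 + 27 + 32 = 119.
Row 2: 34 + 24 + 37 + 23 = 118.
Row 3: 33 + 26 + 30 + 28 = 117.
Row 4: 22 + 36 + 25 + 35 = 118.
Column 1: 29 + 34 + 33 + 22 = 118.
Column 2: 31 + 24 + 26 + 36 = 117.
Column 3: 27 + 37 + 30 + 25 = 119.
Column 4: 32 + 23 + 28 + 35 = 118.
Main diagonal: 29 + 24 + 30 + 35 = 118.
Anti-diagonal: 32 + 37 + 26 + 22 = 117.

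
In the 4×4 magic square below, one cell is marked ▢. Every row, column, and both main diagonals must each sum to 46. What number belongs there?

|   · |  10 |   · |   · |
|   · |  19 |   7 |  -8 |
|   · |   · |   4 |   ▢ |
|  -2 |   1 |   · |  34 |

The remaining cell in row 2 is (2,1) = 46 − 18 = 28.
The remaining cell in row 4 is (4,3) = 46 − 33 = 13.
Column 2: 10 + 19 + 1 + ? = 46, so (3,2) = 16.
Column 3 must total 46; the given cells sum to 24, so (1,3) = 22.
Main diagonal needs 46; the known cells sum to 57, so (1,1) = -11.
From anti-diagonal, 46 − (7 + 16 + (-2)) gives (1,4) = 25.
Using column 1: -11 + 28 + (-2) + ? → (3,1) = 46 − 15 = 31.
From column 4, 46 − (25 + (-8) + 34) gives (3,4) = -5.

-5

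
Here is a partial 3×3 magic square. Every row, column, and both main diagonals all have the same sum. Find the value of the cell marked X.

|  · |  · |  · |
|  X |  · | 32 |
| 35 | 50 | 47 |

Row 3 is complete and sums to 132; that is the magic constant.
From column 3, 132 − (32 + 47) gives (1,3) = 53.
Anti-diagonal: 53 + 35 + ? = 132, so (2,2) = 44.
Using row 2: 44 + 32 + ? → (2,1) = 132 − 76 = 56.

56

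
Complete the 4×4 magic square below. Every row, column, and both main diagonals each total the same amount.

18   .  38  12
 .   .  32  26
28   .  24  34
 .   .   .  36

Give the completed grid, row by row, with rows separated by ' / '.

18 40 38 12 / 20 30 32 26 / 28 22 24 34 / 42 16 14 36

Column 4 is already complete: 12 + 26 + 34 + 36 = 108, so that is the magic constant.
The remaining cell in row 1 is (1,2) = 108 − 68 = 40.
Using row 3: 28 + 24 + 34 + ? → (3,2) = 108 − 86 = 22.
From column 3, 108 − (38 + 32 + 24) gives (4,3) = 14.
From main diagonal, 108 − (18 + 24 + 36) gives (2,2) = 30.
The remaining cell in anti-diagonal is (4,1) = 108 − 66 = 42.
Row 2 needs 108; the known cells sum to 88, so (2,1) = 20.
Using row 4: 42 + 14 + 36 + ? → (4,2) = 108 − 92 = 16.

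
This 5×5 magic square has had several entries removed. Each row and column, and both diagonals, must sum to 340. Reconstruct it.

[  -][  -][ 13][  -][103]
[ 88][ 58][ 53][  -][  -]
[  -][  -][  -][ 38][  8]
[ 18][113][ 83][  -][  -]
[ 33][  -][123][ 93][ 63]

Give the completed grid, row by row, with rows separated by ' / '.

Using row 5: 33 + 123 + 93 + 63 + ? → (5,2) = 340 − 312 = 28.
Column 3 must total 340; the given cells sum to 272, so (3,3) = 68.
Anti-diagonal must total 340; the given cells sum to 317, so (2,4) = 23.
The remaining cell in row 2 is (2,5) = 340 − 222 = 118.
Column 5: 103 + 118 + 8 + 63 + ? = 340, so (4,5) = 48.
The remaining cell in row 4 is (4,4) = 340 − 262 = 78.
Column 4 must total 340; the given cells sum to 232, so (1,4) = 108.
Main diagonal: 58 + 68 + 78 + 63 + ? = 340, so (1,1) = 73.
Row 1: 73 + 13 + 108 + 103 + ? = 340, so (1,2) = 43.
Using column 1: 73 + 88 + 18 + 33 + ? → (3,1) = 340 − 212 = 128.
Column 2 must total 340; the given cells sum to 242, so (3,2) = 98.

73 43 13 108 103 / 88 58 53 23 118 / 128 98 68 38 8 / 18 113 83 78 48 / 33 28 123 93 63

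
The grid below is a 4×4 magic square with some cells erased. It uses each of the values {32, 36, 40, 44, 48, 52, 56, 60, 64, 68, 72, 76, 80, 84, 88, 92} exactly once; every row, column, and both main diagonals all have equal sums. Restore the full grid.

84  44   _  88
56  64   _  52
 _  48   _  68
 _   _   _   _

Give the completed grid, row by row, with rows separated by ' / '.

84 44 32 88 / 56 64 76 52 / 72 48 60 68 / 36 92 80 40

The 16 entries sum to 992, so each line sums to 992/4 = 248.
Row 1: 84 + 44 + 88 + ? = 248, so (1,3) = 32.
Row 2 must total 248; the given cells sum to 172, so (2,3) = 76.
Column 2: 44 + 64 + 48 + ? = 248, so (4,2) = 92.
From column 4, 248 − (88 + 52 + 68) gives (4,4) = 40.
The remaining cell in main diagonal is (3,3) = 248 − 188 = 60.
Anti-diagonal: 88 + 76 + 48 + ? = 248, so (4,1) = 36.
Using row 3: 48 + 60 + 68 + ? → (3,1) = 248 − 176 = 72.
Row 4 must total 248; the given cells sum to 168, so (4,3) = 80.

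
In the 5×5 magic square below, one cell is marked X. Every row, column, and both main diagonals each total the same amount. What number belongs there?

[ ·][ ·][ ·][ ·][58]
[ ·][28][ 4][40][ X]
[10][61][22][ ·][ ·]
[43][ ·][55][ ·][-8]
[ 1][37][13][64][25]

16

Row 5 is complete and sums to 140; that is the magic constant.
The remaining cell in column 3 is (1,3) = 140 − 94 = 46.
Anti-diagonal: 58 + 40 + 22 + 1 + ? = 140, so (4,2) = 19.
The remaining cell in row 4 is (4,4) = 140 − 109 = 31.
Column 2 needs 140; the known cells sum to 145, so (1,2) = -5.
Main diagonal needs 140; the known cells sum to 106, so (1,1) = 34.
From row 1, 140 − (34 + (-5) + 46 + 58) gives (1,4) = 7.
From column 1, 140 − (34 + 10 + 43 + 1) gives (2,1) = 52.
Column 4: 7 + 40 + 31 + 64 + ? = 140, so (3,4) = -2.
Using row 2: 52 + 28 + 4 + 40 + ? → (2,5) = 140 − 124 = 16.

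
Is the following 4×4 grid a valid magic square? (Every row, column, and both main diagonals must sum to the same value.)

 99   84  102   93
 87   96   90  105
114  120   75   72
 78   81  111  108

Row 1: 99 + 84 + 102 + 93 = 378.
Row 2: 87 + 96 + 90 + 105 = 378.
Row 3: 114 + 120 + 75 + 72 = 381.
Row 4: 78 + 81 + 111 + 108 = 378.
Column 1: 99 + 87 + 114 + 78 = 378.
Column 2: 84 + 96 + 120 + 81 = 381.
Column 3: 102 + 90 + 75 + 111 = 378.
Column 4: 93 + 105 + 72 + 108 = 378.
Main diagonal: 99 + 96 + 75 + 108 = 378.
Anti-diagonal: 93 + 90 + 120 + 78 = 381.

No — row 3 sums to 381 but row 4 sums to 378.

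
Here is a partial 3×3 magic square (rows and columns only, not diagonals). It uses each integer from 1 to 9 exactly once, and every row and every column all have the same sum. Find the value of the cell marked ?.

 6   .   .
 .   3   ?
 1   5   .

4

The entries are 1 through 9, which sum to 45, so each line sums to 45/3 = 15.
The remaining cell in row 3 is (3,3) = 15 − 6 = 9.
Column 1 needs 15; the known cells sum to 7, so (2,1) = 8.
From column 2, 15 − (3 + 5) gives (1,2) = 7.
Row 1 needs 15; the known cells sum to 13, so (1,3) = 2.
The remaining cell in row 2 is (2,3) = 15 − 11 = 4.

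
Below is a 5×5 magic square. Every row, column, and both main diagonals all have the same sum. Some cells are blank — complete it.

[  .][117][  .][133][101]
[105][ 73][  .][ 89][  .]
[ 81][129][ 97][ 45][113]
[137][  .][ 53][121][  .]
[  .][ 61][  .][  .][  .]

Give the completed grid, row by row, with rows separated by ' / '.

Row 3 is already complete: 81 + 129 + 97 + 45 + 113 = 465, so that is the magic constant.
From column 2, 465 − (117 + 73 + 129 + 61) gives (4,2) = 85.
Column 4 must total 465; the given cells sum to 388, so (5,4) = 77.
Anti-diagonal needs 465; the known cells sum to 372, so (5,1) = 93.
The remaining cell in row 4 is (4,5) = 465 − 396 = 69.
Column 1 must total 465; the given cells sum to 416, so (1,1) = 49.
Using main diagonal: 49 + 73 + 97 + 121 + ? → (5,5) = 465 − 340 = 125.
Row 1 must total 465; the given cells sum to 400, so (1,3) = 65.
Row 5 must total 465; the given cells sum to 356, so (5,3) = 109.
The remaining cell in column 3 is (2,3) = 465 − 324 = 141.
From column 5, 465 − (101 + 113 + 69 + 125) gives (2,5) = 57.

49 117 65 133 101 / 105 73 141 89 57 / 81 129 97 45 113 / 137 85 53 121 69 / 93 61 109 77 125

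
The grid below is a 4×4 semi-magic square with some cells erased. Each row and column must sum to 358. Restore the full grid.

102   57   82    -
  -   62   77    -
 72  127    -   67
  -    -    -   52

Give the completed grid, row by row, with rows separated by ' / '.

102 57 82 117 / 97 62 77 122 / 72 127 92 67 / 87 112 107 52

The remaining cell in row 1 is (1,4) = 358 − 241 = 117.
Using row 3: 72 + 127 + 67 + ? → (3,3) = 358 − 266 = 92.
The remaining cell in column 2 is (4,2) = 358 − 246 = 112.
Column 3 needs 358; the known cells sum to 251, so (4,3) = 107.
The remaining cell in column 4 is (2,4) = 358 − 236 = 122.
Row 2 needs 358; the known cells sum to 261, so (2,1) = 97.
The remaining cell in row 4 is (4,1) = 358 − 271 = 87.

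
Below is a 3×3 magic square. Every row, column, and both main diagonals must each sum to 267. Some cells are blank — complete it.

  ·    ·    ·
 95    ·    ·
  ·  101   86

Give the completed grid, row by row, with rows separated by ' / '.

Row 3 needs 267; the known cells sum to 187, so (3,1) = 80.
The remaining cell in column 1 is (1,1) = 267 − 175 = 92.
Using main diagonal: 92 + 86 + ? → (2,2) = 267 − 178 = 89.
Anti-diagonal needs 267; the known cells sum to 169, so (1,3) = 98.
Row 1 must total 267; the given cells sum to 190, so (1,2) = 77.
Row 2 needs 267; the known cells sum to 184, so (2,3) = 83.

92 77 98 / 95 89 83 / 80 101 86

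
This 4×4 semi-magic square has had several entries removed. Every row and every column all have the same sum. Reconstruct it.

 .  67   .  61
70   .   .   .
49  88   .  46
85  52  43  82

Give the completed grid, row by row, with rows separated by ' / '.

Row 4 is already complete: 85 + 52 + 43 + 82 = 262, so that is the magic constant.
Using row 3: 49 + 88 + 46 + ? → (3,3) = 262 − 183 = 79.
Column 1: 70 + 49 + 85 + ? = 262, so (1,1) = 58.
From column 2, 262 − (67 + 88 + 52) gives (2,2) = 55.
Column 4 must total 262; the given cells sum to 189, so (2,4) = 73.
From row 1, 262 − (58 + 67 + 61) gives (1,3) = 76.
Row 2 needs 262; the known cells sum to 198, so (2,3) = 64.

58 67 76 61 / 70 55 64 73 / 49 88 79 46 / 85 52 43 82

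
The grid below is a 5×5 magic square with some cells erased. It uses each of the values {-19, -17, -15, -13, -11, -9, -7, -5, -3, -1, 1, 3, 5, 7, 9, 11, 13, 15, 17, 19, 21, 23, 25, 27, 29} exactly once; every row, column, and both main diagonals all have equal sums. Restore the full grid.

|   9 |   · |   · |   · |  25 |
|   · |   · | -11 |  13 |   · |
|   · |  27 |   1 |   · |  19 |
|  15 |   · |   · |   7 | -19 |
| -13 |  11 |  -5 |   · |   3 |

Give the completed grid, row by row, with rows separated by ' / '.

9 -17 17 -9 25 / 21 5 -11 13 -3 / -7 27 1 -15 19 / 15 -1 23 7 -19 / -13 11 -5 29 3

The 25 entries sum to 125, so each line sums to 125/5 = 25.
From row 5, 25 − (-13 + 11 + (-5) + 3) gives (5,4) = 29.
Column 5: 25 + 19 + (-19) + 3 + ? = 25, so (2,5) = -3.
From main diagonal, 25 − (9 + 1 + 7 + 3) gives (2,2) = 5.
Anti-diagonal needs 25; the known cells sum to 26, so (4,2) = -1.
From row 2, 25 − (5 + (-11) + 13 + (-3)) gives (2,1) = 21.
Row 4: 15 + (-1) + 7 + (-19) + ? = 25, so (4,3) = 23.
Using column 1: 9 + 21 + 15 + (-13) + ? → (3,1) = 25 − 32 = -7.
Using column 2: 5 + 27 + (-1) + 11 + ? → (1,2) = 25 − 42 = -17.
Column 3 must total 25; the given cells sum to 8, so (1,3) = 17.
Using row 1: 9 + (-17) + 17 + 25 + ? → (1,4) = 25 − 34 = -9.
Using row 3: -7 + 27 + 1 + 19 + ? → (3,4) = 25 − 40 = -15.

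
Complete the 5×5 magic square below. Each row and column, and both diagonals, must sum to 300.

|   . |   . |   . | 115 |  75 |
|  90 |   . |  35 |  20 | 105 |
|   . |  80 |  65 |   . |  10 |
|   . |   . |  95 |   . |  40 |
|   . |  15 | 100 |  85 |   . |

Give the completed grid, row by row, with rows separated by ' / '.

60 45 5 115 75 / 90 50 35 20 105 / 120 80 65 25 10 / 0 110 95 55 40 / 30 15 100 85 70

From row 2, 300 − (90 + 35 + 20 + 105) gives (2,2) = 50.
Column 3 must total 300; the given cells sum to 295, so (1,3) = 5.
The remaining cell in column 5 is (5,5) = 300 − 230 = 70.
The remaining cell in row 5 is (5,1) = 300 − 270 = 30.
Using anti-diagonal: 75 + 20 + 65 + 30 + ? → (4,2) = 300 − 190 = 110.
Column 2 must total 300; the given cells sum to 255, so (1,2) = 45.
Row 1 needs 300; the known cells sum to 240, so (1,1) = 60.
Main diagonal needs 300; the known cells sum to 245, so (4,4) = 55.
Row 4 must total 300; the given cells sum to 300, so (4,1) = 0.
From column 1, 300 − (60 + 90 + 0 + 30) gives (3,1) = 120.
The remaining cell in column 4 is (3,4) = 300 − 275 = 25.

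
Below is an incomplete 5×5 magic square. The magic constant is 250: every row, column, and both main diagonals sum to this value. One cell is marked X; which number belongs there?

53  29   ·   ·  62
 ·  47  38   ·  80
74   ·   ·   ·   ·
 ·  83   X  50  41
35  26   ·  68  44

59

Using row 5: 35 + 26 + 68 + 44 + ? → (5,3) = 250 − 173 = 77.
Using column 2: 29 + 47 + 83 + 26 + ? → (3,2) = 250 − 185 = 65.
Column 5 must total 250; the given cells sum to 227, so (3,5) = 23.
The remaining cell in main diagonal is (3,3) = 250 − 194 = 56.
From anti-diagonal, 250 − (62 + 56 + 83 + 35) gives (2,4) = 14.
Row 2 needs 250; the known cells sum to 179, so (2,1) = 71.
From row 3, 250 − (74 + 65 + 56 + 23) gives (3,4) = 32.
Column 1 needs 250; the known cells sum to 233, so (4,1) = 17.
Column 4 needs 250; the known cells sum to 164, so (1,4) = 86.
Row 1: 53 + 29 + 86 + 62 + ? = 250, so (1,3) = 20.
From row 4, 250 − (17 + 83 + 50 + 41) gives (4,3) = 59.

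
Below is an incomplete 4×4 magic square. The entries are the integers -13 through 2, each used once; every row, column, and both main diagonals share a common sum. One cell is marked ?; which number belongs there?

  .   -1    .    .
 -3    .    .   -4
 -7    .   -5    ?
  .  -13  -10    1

-8

The entries are -13 through 2, which sum to -88, so each line sums to -88/4 = -22.
Using row 4: -13 + (-10) + 1 + ? → (4,1) = -22 − (-22) = 0.
Column 1: -3 + (-7) + 0 + ? = -22, so (1,1) = -12.
Main diagonal: -12 + (-5) + 1 + ? = -22, so (2,2) = -6.
Using row 2: -3 + (-6) + (-4) + ? → (2,3) = -22 − (-13) = -9.
Column 2 needs -22; the known cells sum to -20, so (3,2) = -2.
Column 3 must total -22; the given cells sum to -24, so (1,3) = 2.
The remaining cell in anti-diagonal is (1,4) = -22 − (-11) = -11.
Row 3: -7 + (-2) + (-5) + ? = -22, so (3,4) = -8.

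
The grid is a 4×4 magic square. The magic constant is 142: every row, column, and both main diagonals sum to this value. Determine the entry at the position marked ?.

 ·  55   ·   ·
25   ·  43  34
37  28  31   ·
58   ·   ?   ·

16

Row 2 needs 142; the known cells sum to 102, so (2,2) = 40.
From row 3, 142 − (37 + 28 + 31) gives (3,4) = 46.
Column 1 needs 142; the known cells sum to 120, so (1,1) = 22.
The remaining cell in column 2 is (4,2) = 142 − 123 = 19.
Main diagonal: 22 + 40 + 31 + ? = 142, so (4,4) = 49.
Using anti-diagonal: 43 + 28 + 58 + ? → (1,4) = 142 − 129 = 13.
From row 1, 142 − (22 + 55 + 13) gives (1,3) = 52.
The remaining cell in row 4 is (4,3) = 142 − 126 = 16.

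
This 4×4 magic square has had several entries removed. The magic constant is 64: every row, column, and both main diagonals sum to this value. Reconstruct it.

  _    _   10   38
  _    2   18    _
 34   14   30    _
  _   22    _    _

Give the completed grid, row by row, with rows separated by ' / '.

The remaining cell in row 3 is (3,4) = 64 − 78 = -14.
Using column 2: 2 + 14 + 22 + ? → (1,2) = 64 − 38 = 26.
The remaining cell in column 3 is (4,3) = 64 − 58 = 6.
Anti-diagonal must total 64; the given cells sum to 70, so (4,1) = -6.
Row 1: 26 + 10 + 38 + ? = 64, so (1,1) = -10.
From row 4, 64 − (-6 + 22 + 6) gives (4,4) = 42.
Using column 1: -10 + 34 + (-6) + ? → (2,1) = 64 − 18 = 46.
Column 4 must total 64; the given cells sum to 66, so (2,4) = -2.

-10 26 10 38 / 46 2 18 -2 / 34 14 30 -14 / -6 22 6 42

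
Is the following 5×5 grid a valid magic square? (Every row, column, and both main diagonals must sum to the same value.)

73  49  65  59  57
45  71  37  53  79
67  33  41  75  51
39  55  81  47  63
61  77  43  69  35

Row 1: 73 + 49 + 65 + 59 + 57 = 303.
Row 2: 45 + 71 + 37 + 53 + 79 = 285.
Row 3: 67 + 33 + 41 + 75 + 51 = 267.
Row 4: 39 + 55 + 81 + 47 + 63 = 285.
Row 5: 61 + 77 + 43 + 69 + 35 = 285.
Column 1: 73 + 45 + 67 + 39 + 61 = 285.
Column 2: 49 + 71 + 33 + 55 + 77 = 285.
Column 3: 65 + 37 + 41 + 81 + 43 = 267.
Column 4: 59 + 53 + 75 + 47 + 69 = 303.
Column 5: 57 + 79 + 51 + 63 + 35 = 285.
Main diagonal: 73 + 71 + 41 + 47 + 35 = 267.
Anti-diagonal: 57 + 53 + 41 + 55 + 61 = 267.

No — row 4 sums to 285 but column 3 sums to 267.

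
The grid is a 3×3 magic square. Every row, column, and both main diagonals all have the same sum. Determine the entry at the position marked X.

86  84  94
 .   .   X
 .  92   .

Row 1 is complete and sums to 264; that is the magic constant.
Column 2: 84 + 92 + ? = 264, so (2,2) = 88.
Main diagonal must total 264; the given cells sum to 174, so (3,3) = 90.
Using anti-diagonal: 94 + 88 + ? → (3,1) = 264 − 182 = 82.
Using column 1: 86 + 82 + ? → (2,1) = 264 − 168 = 96.
From column 3, 264 − (94 + 90) gives (2,3) = 80.

80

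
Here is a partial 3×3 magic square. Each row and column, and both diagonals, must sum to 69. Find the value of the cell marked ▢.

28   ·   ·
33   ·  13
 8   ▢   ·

43

Row 2: 33 + 13 + ? = 69, so (2,2) = 23.
Main diagonal must total 69; the given cells sum to 51, so (3,3) = 18.
Anti-diagonal must total 69; the given cells sum to 31, so (1,3) = 38.
From row 1, 69 − (28 + 38) gives (1,2) = 3.
Row 3 needs 69; the known cells sum to 26, so (3,2) = 43.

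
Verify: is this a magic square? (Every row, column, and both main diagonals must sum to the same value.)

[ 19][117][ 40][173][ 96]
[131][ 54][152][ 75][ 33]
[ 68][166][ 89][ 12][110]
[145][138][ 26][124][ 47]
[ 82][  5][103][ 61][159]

No — row 5 sums to 410 but column 1 sums to 445.

Row 1: 19 + 117 + 40 + 173 + 96 = 445.
Row 2: 131 + 54 + 152 + 75 + 33 = 445.
Row 3: 68 + 166 + 89 + 12 + 110 = 445.
Row 4: 145 + 138 + 26 + 124 + 47 = 480.
Row 5: 82 + 5 + 103 + 61 + 159 = 410.
Column 1: 19 + 131 + 68 + 145 + 82 = 445.
Column 2: 117 + 54 + 166 + 138 + 5 = 480.
Column 3: 40 + 152 + 89 + 26 + 103 = 410.
Column 4: 173 + 75 + 12 + 124 + 61 = 445.
Column 5: 96 + 33 + 110 + 47 + 159 = 445.
Main diagonal: 19 + 54 + 89 + 124 + 159 = 445.
Anti-diagonal: 96 + 75 + 89 + 138 + 82 = 480.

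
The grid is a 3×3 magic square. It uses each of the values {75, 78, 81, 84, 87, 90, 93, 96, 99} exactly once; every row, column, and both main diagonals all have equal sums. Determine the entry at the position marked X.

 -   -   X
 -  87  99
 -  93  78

84

The 9 entries sum to 783, so each line sums to 783/3 = 261.
Using row 2: 87 + 99 + ? → (2,1) = 261 − 186 = 75.
Row 3 must total 261; the given cells sum to 171, so (3,1) = 90.
From column 1, 261 − (75 + 90) gives (1,1) = 96.
The remaining cell in column 2 is (1,2) = 261 − 180 = 81.
The remaining cell in column 3 is (1,3) = 261 − 177 = 84.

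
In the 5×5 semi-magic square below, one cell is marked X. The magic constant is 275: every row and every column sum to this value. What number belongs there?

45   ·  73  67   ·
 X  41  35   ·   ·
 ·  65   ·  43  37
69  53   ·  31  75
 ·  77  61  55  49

Using row 4: 69 + 53 + 31 + 75 + ? → (4,3) = 275 − 228 = 47.
From row 5, 275 − (77 + 61 + 55 + 49) gives (5,1) = 33.
The remaining cell in column 2 is (1,2) = 275 − 236 = 39.
Column 3 must total 275; the given cells sum to 216, so (3,3) = 59.
Column 4 must total 275; the given cells sum to 196, so (2,4) = 79.
The remaining cell in row 1 is (1,5) = 275 − 224 = 51.
Row 3 must total 275; the given cells sum to 204, so (3,1) = 71.
From column 1, 275 − (45 + 71 + 69 + 33) gives (2,1) = 57.

57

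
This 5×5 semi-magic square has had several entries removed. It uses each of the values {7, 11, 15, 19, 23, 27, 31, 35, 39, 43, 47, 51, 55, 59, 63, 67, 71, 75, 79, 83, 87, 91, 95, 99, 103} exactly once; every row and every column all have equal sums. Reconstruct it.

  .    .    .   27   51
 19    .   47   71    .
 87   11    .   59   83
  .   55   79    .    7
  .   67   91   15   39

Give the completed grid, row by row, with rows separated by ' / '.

75 99 23 27 51 / 19 43 47 71 95 / 87 11 35 59 83 / 31 55 79 103 7 / 63 67 91 15 39

The 25 entries sum to 1375, so each line sums to 1375/5 = 275.
From row 3, 275 − (87 + 11 + 59 + 83) gives (3,3) = 35.
Using row 5: 67 + 91 + 15 + 39 + ? → (5,1) = 275 − 212 = 63.
The remaining cell in column 3 is (1,3) = 275 − 252 = 23.
Column 4 needs 275; the known cells sum to 172, so (4,4) = 103.
From column 5, 275 − (51 + 83 + 7 + 39) gives (2,5) = 95.
The remaining cell in row 2 is (2,2) = 275 − 232 = 43.
The remaining cell in row 4 is (4,1) = 275 − 244 = 31.
From column 1, 275 − (19 + 87 + 31 + 63) gives (1,1) = 75.
Column 2 must total 275; the given cells sum to 176, so (1,2) = 99.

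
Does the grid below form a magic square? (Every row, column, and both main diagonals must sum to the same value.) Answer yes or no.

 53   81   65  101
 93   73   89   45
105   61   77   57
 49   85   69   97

Yes

Row 1: 53 + 81 + 65 + 101 = 300.
Row 2: 93 + 73 + 89 + 45 = 300.
Row 3: 105 + 61 + 77 + 57 = 300.
Row 4: 49 + 85 + 69 + 97 = 300.
Column 1: 53 + 93 + 105 + 49 = 300.
Column 2: 81 + 73 + 61 + 85 = 300.
Column 3: 65 + 89 + 77 + 69 = 300.
Column 4: 101 + 45 + 57 + 97 = 300.
Main diagonal: 53 + 73 + 77 + 97 = 300.
Anti-diagonal: 101 + 89 + 61 + 49 = 300.
All lines sum to 300.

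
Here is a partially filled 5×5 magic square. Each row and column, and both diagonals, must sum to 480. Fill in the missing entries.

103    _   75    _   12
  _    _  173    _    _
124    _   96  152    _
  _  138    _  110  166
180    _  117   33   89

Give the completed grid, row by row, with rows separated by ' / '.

Using row 5: 180 + 117 + 33 + 89 + ? → (5,2) = 480 − 419 = 61.
Column 3 needs 480; the known cells sum to 461, so (4,3) = 19.
Main diagonal: 103 + 96 + 110 + 89 + ? = 480, so (2,2) = 82.
Using anti-diagonal: 12 + 96 + 138 + 180 + ? → (2,4) = 480 − 426 = 54.
Row 4 needs 480; the known cells sum to 433, so (4,1) = 47.
From column 1, 480 − (103 + 124 + 47 + 180) gives (2,1) = 26.
Column 4 must total 480; the given cells sum to 349, so (1,4) = 131.
Row 1 must total 480; the given cells sum to 321, so (1,2) = 159.
Row 2: 26 + 82 + 173 + 54 + ? = 480, so (2,5) = 145.
Column 2 needs 480; the known cells sum to 440, so (3,2) = 40.
Column 5: 12 + 145 + 166 + 89 + ? = 480, so (3,5) = 68.

103 159 75 131 12 / 26 82 173 54 145 / 124 40 96 152 68 / 47 138 19 110 166 / 180 61 117 33 89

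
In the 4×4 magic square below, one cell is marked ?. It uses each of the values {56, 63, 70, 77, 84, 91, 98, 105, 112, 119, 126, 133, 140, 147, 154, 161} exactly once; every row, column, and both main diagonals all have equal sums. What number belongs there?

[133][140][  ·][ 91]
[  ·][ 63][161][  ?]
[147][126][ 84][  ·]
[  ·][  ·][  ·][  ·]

112

The 16 entries sum to 1736, so each line sums to 1736/4 = 434.
Using row 1: 133 + 140 + 91 + ? → (1,3) = 434 − 364 = 70.
From row 3, 434 − (147 + 126 + 84) gives (3,4) = 77.
The remaining cell in column 2 is (4,2) = 434 − 329 = 105.
From column 3, 434 − (70 + 161 + 84) gives (4,3) = 119.
Main diagonal needs 434; the known cells sum to 280, so (4,4) = 154.
Anti-diagonal needs 434; the known cells sum to 378, so (4,1) = 56.
Column 1 must total 434; the given cells sum to 336, so (2,1) = 98.
The remaining cell in column 4 is (2,4) = 434 − 322 = 112.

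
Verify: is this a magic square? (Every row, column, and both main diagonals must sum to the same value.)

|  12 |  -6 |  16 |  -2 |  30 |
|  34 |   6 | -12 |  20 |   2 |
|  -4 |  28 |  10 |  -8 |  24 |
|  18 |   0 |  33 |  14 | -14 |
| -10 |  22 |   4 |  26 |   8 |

Row 1: 12 + (-6) + 16 + (-2) + 30 = 50.
Row 2: 34 + 6 + (-12) + 20 + 2 = 50.
Row 3: -4 + 28 + 10 + (-8) + 24 = 50.
Row 4: 18 + 0 + 33 + 14 + (-14) = 51.
Row 5: -10 + 22 + 4 + 26 + 8 = 50.
Column 1: 12 + 34 + (-4) + 18 + (-10) = 50.
Column 2: -6 + 6 + 28 + 0 + 22 = 50.
Column 3: 16 + (-12) + 10 + 33 + 4 = 51.
Column 4: -2 + 20 + (-8) + 14 + 26 = 50.
Column 5: 30 + 2 + 24 + (-14) + 8 = 50.
Main diagonal: 12 + 6 + 10 + 14 + 8 = 50.
Anti-diagonal: 30 + 20 + 10 + 0 + (-10) = 50.

No — column 1 sums to 50 but row 4 sums to 51.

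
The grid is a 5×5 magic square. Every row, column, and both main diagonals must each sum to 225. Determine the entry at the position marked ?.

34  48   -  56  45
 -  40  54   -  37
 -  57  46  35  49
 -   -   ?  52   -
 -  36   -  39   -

33

From row 1, 225 − (34 + 48 + 56 + 45) gives (1,3) = 42.
The remaining cell in row 3 is (3,1) = 225 − 187 = 38.
From column 2, 225 − (48 + 40 + 57 + 36) gives (4,2) = 44.
Column 4: 56 + 35 + 52 + 39 + ? = 225, so (2,4) = 43.
Main diagonal needs 225; the known cells sum to 172, so (5,5) = 53.
From anti-diagonal, 225 − (45 + 43 + 46 + 44) gives (5,1) = 47.
Row 2 must total 225; the given cells sum to 174, so (2,1) = 51.
Using row 5: 47 + 36 + 39 + 53 + ? → (5,3) = 225 − 175 = 50.
The remaining cell in column 1 is (4,1) = 225 − 170 = 55.
The remaining cell in column 3 is (4,3) = 225 − 192 = 33.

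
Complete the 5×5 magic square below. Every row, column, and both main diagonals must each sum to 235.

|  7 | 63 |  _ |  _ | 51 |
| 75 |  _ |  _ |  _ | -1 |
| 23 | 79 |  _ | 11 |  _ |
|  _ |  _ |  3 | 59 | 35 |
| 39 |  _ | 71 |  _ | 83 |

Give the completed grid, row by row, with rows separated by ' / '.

7 63 19 95 51 / 75 31 87 43 -1 / 23 79 55 11 67 / 91 47 3 59 35 / 39 15 71 27 83

Column 1 needs 235; the known cells sum to 144, so (4,1) = 91.
From column 5, 235 − (51 + (-1) + 35 + 83) gives (3,5) = 67.
Row 3: 23 + 79 + 11 + 67 + ? = 235, so (3,3) = 55.
Row 4 needs 235; the known cells sum to 188, so (4,2) = 47.
The remaining cell in main diagonal is (2,2) = 235 − 204 = 31.
The remaining cell in anti-diagonal is (2,4) = 235 − 192 = 43.
From row 2, 235 − (75 + 31 + 43 + (-1)) gives (2,3) = 87.
Column 2: 63 + 31 + 79 + 47 + ? = 235, so (5,2) = 15.
Column 3 needs 235; the known cells sum to 216, so (1,3) = 19.
Row 1 needs 235; the known cells sum to 140, so (1,4) = 95.
From row 5, 235 − (39 + 15 + 71 + 83) gives (5,4) = 27.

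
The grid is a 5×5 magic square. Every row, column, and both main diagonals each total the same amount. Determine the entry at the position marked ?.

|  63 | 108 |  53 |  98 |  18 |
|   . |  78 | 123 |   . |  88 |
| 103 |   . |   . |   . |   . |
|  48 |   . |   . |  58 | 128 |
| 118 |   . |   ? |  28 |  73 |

83

Row 1 is complete and sums to 340; that is the magic constant.
Column 1 needs 340; the known cells sum to 332, so (2,1) = 8.
Column 5 needs 340; the known cells sum to 307, so (3,5) = 33.
Main diagonal: 63 + 78 + 58 + 73 + ? = 340, so (3,3) = 68.
Using row 2: 8 + 78 + 123 + 88 + ? → (2,4) = 340 − 297 = 43.
From column 4, 340 − (98 + 43 + 58 + 28) gives (3,4) = 113.
Anti-diagonal needs 340; the known cells sum to 247, so (4,2) = 93.
Row 3: 103 + 68 + 113 + 33 + ? = 340, so (3,2) = 23.
Row 4: 48 + 93 + 58 + 128 + ? = 340, so (4,3) = 13.
Column 2 needs 340; the known cells sum to 302, so (5,2) = 38.
The remaining cell in column 3 is (5,3) = 340 − 257 = 83.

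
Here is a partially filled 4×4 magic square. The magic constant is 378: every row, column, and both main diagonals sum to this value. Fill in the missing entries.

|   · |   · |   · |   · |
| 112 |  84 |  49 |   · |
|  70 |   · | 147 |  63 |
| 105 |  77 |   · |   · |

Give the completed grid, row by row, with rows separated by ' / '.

91 119 42 126 / 112 84 49 133 / 70 98 147 63 / 105 77 140 56

The remaining cell in row 2 is (2,4) = 378 − 245 = 133.
Row 3: 70 + 147 + 63 + ? = 378, so (3,2) = 98.
Column 1 must total 378; the given cells sum to 287, so (1,1) = 91.
The remaining cell in column 2 is (1,2) = 378 − 259 = 119.
The remaining cell in main diagonal is (4,4) = 378 − 322 = 56.
Anti-diagonal: 49 + 98 + 105 + ? = 378, so (1,4) = 126.
The remaining cell in row 1 is (1,3) = 378 − 336 = 42.
From row 4, 378 − (105 + 77 + 56) gives (4,3) = 140.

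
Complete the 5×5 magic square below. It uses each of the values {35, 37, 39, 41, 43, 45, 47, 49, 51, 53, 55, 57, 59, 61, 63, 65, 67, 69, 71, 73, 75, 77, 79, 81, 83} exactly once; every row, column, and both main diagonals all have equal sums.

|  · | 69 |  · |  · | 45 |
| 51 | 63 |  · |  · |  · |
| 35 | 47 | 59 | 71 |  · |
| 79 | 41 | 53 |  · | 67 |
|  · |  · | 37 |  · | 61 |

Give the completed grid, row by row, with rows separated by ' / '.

The 25 entries sum to 1475, so each line sums to 1475/5 = 295.
Row 3: 35 + 47 + 59 + 71 + ? = 295, so (3,5) = 83.
Row 4 must total 295; the given cells sum to 240, so (4,4) = 55.
From column 2, 295 − (69 + 63 + 47 + 41) gives (5,2) = 75.
Column 5 must total 295; the given cells sum to 256, so (2,5) = 39.
Main diagonal: 63 + 59 + 55 + 61 + ? = 295, so (1,1) = 57.
Column 1: 57 + 51 + 35 + 79 + ? = 295, so (5,1) = 73.
The remaining cell in anti-diagonal is (2,4) = 295 − 218 = 77.
Row 2 must total 295; the given cells sum to 230, so (2,3) = 65.
Using row 5: 73 + 75 + 37 + 61 + ? → (5,4) = 295 − 246 = 49.
The remaining cell in column 3 is (1,3) = 295 − 214 = 81.
Column 4 needs 295; the known cells sum to 252, so (1,4) = 43.

57 69 81 43 45 / 51 63 65 77 39 / 35 47 59 71 83 / 79 41 53 55 67 / 73 75 37 49 61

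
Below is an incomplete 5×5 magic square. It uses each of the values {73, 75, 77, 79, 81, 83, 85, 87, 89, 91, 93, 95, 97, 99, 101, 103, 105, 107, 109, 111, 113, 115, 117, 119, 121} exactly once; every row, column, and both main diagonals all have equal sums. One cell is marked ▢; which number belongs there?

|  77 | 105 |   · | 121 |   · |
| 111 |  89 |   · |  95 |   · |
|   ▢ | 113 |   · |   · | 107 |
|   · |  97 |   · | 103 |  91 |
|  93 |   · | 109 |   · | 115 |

85

The 25 entries sum to 2425, so each line sums to 2425/5 = 485.
Column 2 must total 485; the given cells sum to 404, so (5,2) = 81.
Using main diagonal: 77 + 89 + 103 + 115 + ? → (3,3) = 485 − 384 = 101.
The remaining cell in anti-diagonal is (1,5) = 485 − 386 = 99.
Row 1: 77 + 105 + 121 + 99 + ? = 485, so (1,3) = 83.
From row 5, 485 − (93 + 81 + 109 + 115) gives (5,4) = 87.
Column 4: 121 + 95 + 103 + 87 + ? = 485, so (3,4) = 79.
Column 5 must total 485; the given cells sum to 412, so (2,5) = 73.
Row 2 must total 485; the given cells sum to 368, so (2,3) = 117.
Row 3 needs 485; the known cells sum to 400, so (3,1) = 85.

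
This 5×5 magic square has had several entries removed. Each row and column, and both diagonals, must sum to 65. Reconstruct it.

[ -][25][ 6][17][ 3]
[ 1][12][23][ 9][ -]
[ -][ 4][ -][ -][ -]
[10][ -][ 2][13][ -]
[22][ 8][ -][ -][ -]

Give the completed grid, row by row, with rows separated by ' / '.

Using row 1: 25 + 6 + 17 + 3 + ? → (1,1) = 65 − 51 = 14.
Row 2 needs 65; the known cells sum to 45, so (2,5) = 20.
Using column 1: 14 + 1 + 10 + 22 + ? → (3,1) = 65 − 47 = 18.
Using column 2: 25 + 12 + 4 + 8 + ? → (4,2) = 65 − 49 = 16.
Anti-diagonal needs 65; the known cells sum to 50, so (3,3) = 15.
Using row 4: 10 + 16 + 2 + 13 + ? → (4,5) = 65 − 41 = 24.
Column 3 must total 65; the given cells sum to 46, so (5,3) = 19.
Main diagonal: 14 + 12 + 15 + 13 + ? = 65, so (5,5) = 11.
Row 5: 22 + 8 + 19 + 11 + ? = 65, so (5,4) = 5.
Using column 4: 17 + 9 + 13 + 5 + ? → (3,4) = 65 − 44 = 21.
Column 5 needs 65; the known cells sum to 58, so (3,5) = 7.

14 25 6 17 3 / 1 12 23 9 20 / 18 4 15 21 7 / 10 16 2 13 24 / 22 8 19 5 11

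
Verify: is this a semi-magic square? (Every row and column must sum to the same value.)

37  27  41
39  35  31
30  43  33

No — row 2 sums to 105 but column 1 sums to 106.

Row 1: 37 + 27 + 41 = 105.
Row 2: 39 + 35 + 31 = 105.
Row 3: 30 + 43 + 33 = 106.
Column 1: 37 + 39 + 30 = 106.
Column 2: 27 + 35 + 43 = 105.
Column 3: 41 + 31 + 33 = 105.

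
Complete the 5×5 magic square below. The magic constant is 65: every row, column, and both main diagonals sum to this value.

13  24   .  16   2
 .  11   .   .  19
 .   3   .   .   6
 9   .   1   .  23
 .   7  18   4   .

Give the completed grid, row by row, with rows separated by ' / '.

Row 1 needs 65; the known cells sum to 55, so (1,3) = 10.
Using column 2: 24 + 11 + 3 + 7 + ? → (4,2) = 65 − 45 = 20.
Using column 5: 2 + 19 + 6 + 23 + ? → (5,5) = 65 − 50 = 15.
Row 4: 9 + 20 + 1 + 23 + ? = 65, so (4,4) = 12.
Using row 5: 7 + 18 + 4 + 15 + ? → (5,1) = 65 − 44 = 21.
Main diagonal needs 65; the known cells sum to 51, so (3,3) = 14.
From anti-diagonal, 65 − (2 + 14 + 20 + 21) gives (2,4) = 8.
Column 3 needs 65; the known cells sum to 43, so (2,3) = 22.
Column 4: 16 + 8 + 12 + 4 + ? = 65, so (3,4) = 25.
Row 2 needs 65; the known cells sum to 60, so (2,1) = 5.
Row 3: 3 + 14 + 25 + 6 + ? = 65, so (3,1) = 17.

13 24 10 16 2 / 5 11 22 8 19 / 17 3 14 25 6 / 9 20 1 12 23 / 21 7 18 4 15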